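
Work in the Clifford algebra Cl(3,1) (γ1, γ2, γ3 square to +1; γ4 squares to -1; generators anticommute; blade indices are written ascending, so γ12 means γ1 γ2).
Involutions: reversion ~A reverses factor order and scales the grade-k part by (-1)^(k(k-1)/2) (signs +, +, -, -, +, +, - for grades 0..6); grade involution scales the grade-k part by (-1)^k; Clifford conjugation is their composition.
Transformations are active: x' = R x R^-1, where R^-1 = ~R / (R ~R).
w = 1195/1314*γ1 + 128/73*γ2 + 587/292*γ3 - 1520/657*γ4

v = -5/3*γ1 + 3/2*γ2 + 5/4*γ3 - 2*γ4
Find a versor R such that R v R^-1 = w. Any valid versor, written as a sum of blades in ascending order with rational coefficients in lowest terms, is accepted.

Construction: equal norms (both 373/144) license R = v + w = -995/1314*γ1 + 475/146*γ2 + 238/73*γ3 - 2834/657*γ4 — nothing changes along that direction, while (v - w)/2 changes sign, so v maps onto w.
Answer: -995/1314*γ1 + 475/146*γ2 + 238/73*γ3 - 2834/657*γ4


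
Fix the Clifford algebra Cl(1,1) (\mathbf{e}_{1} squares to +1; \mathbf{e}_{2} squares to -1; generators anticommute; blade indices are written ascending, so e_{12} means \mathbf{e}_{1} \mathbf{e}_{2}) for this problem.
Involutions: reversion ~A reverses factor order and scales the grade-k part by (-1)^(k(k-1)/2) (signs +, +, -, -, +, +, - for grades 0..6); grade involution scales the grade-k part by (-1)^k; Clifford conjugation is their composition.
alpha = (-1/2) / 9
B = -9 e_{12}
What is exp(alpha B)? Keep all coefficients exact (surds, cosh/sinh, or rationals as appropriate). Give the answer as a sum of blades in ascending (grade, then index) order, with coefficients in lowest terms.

B^2 = (-9)^2*(e_{12})^2 = 81*(+1) = 81 (a basis 2-blade squares to minus the product of its generators' squares).
B^2 = 81 — a positive square means the series sums to a boost: l = 9, alpha*l = - \frac{1}{2}, so exp(alpha B) = cosh(- \frac{1}{2}) + (sinh(- \frac{1}{2})/9)*B = \cosh{\left(\frac{1}{2} \right)} + (- \frac{\sinh{\left(\frac{1}{2} \right)}}{9})*B.
Answer: \cosh{\left(\frac{1}{2} \right)} + \sinh{\left(\frac{1}{2} \right)} e_{12}


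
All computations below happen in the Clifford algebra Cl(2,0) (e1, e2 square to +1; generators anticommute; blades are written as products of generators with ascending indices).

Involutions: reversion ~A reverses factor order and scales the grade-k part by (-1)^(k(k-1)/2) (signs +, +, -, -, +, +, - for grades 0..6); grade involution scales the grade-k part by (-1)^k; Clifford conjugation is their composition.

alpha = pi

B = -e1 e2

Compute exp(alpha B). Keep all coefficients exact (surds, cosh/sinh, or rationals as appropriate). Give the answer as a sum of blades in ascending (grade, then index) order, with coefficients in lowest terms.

B^2 = (-1)^2*(e1 e2)^2 = 1*(-1) = -1 (a basis 2-blade squares to minus the product of its generators' squares).
B^2 = -1 — since the square is negative, the closed form is circular: l = 1, alpha*l = pi, so exp(alpha B) = cos(pi) + (sin(pi)/1)*B = -1 + (0)*B.
Answer: -1


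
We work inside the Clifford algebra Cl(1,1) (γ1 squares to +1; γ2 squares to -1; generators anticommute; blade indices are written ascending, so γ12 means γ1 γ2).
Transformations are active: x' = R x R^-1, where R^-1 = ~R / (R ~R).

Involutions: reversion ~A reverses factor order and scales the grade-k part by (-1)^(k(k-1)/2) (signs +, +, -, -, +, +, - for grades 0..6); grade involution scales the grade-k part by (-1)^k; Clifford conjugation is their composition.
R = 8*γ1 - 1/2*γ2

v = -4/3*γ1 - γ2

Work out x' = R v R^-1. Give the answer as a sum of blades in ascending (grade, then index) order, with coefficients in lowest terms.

~R = 8*γ1 - 1/2*γ2, and R ~R = 255/4, so R^-1 = ~R / (255/4).
R v = -67/6 - 26/3*γ12
Answer: -1124/765*γ1 + 899/765*γ2


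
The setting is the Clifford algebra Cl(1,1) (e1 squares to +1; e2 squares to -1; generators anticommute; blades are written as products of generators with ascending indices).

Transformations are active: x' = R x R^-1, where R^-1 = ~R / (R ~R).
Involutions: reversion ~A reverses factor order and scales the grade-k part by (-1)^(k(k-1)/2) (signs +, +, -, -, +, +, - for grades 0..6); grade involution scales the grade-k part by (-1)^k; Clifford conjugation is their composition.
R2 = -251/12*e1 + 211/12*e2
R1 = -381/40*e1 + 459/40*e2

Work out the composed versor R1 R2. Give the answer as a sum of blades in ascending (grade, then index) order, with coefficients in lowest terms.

Distribute over the terms of R1 (each basis-blade product reordered to ascending indices, repeated generators contracted through their squares):
(-381/40*e1) R2 = 31877/160 - 26797/160*e1 e2
(459/40*e2) R2 = -32283/160 + 38403/160*e1 e2
Summing the partial products and collecting blades:
Answer: -203/80 + 5803/80*e1 e2


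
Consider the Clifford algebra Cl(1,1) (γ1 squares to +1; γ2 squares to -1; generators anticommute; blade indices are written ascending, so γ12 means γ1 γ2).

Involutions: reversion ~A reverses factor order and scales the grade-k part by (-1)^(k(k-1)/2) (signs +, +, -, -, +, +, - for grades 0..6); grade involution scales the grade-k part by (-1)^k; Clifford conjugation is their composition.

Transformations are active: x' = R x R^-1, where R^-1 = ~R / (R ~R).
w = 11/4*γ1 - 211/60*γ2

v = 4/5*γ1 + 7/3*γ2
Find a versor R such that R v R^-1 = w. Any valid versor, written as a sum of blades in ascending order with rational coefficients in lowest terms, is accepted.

Reasoning: v^2 = w^2 = -1081/225 since conjugation preserves the quadratic form; R = v + w = 71/20*γ1 - 71/60*γ2 is then valid when invertible, keeping its own part and reversing (v - w)/2.
Answer: 71/20*γ1 - 71/60*γ2


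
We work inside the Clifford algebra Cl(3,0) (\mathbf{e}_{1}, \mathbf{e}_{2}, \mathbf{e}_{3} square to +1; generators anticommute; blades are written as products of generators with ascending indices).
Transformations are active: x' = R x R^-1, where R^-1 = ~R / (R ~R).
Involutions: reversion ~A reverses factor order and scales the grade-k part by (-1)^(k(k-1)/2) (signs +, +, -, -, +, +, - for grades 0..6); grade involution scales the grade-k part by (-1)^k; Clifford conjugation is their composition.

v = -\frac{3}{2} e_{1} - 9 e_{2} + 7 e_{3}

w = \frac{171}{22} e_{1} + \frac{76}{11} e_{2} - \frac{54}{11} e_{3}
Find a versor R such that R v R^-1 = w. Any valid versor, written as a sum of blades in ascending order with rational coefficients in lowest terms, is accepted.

Take R = v + w = \frac{69}{11} e_{1} - \frac{23}{11} e_{2} + \frac{23}{11} e_{3}. Because q(v) = q(w) = \frac{529}{4}, conjugation by R sends v exactly to w.
Answer: \frac{69}{11} e_{1} - \frac{23}{11} e_{2} + \frac{23}{11} e_{3}


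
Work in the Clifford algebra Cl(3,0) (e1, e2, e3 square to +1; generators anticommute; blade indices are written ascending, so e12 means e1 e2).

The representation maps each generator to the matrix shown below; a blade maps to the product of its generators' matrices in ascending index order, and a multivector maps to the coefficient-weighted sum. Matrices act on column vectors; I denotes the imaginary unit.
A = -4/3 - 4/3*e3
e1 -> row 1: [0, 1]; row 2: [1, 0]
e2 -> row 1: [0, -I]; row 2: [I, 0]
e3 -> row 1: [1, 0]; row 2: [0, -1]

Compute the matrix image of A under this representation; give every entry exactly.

M = (-4/3)*1 + (-4/3)*rho(e3), summed entrywise (1 is the identity matrix):
Answer: row 1: [-8/3, 0]; row 2: [0, 0]


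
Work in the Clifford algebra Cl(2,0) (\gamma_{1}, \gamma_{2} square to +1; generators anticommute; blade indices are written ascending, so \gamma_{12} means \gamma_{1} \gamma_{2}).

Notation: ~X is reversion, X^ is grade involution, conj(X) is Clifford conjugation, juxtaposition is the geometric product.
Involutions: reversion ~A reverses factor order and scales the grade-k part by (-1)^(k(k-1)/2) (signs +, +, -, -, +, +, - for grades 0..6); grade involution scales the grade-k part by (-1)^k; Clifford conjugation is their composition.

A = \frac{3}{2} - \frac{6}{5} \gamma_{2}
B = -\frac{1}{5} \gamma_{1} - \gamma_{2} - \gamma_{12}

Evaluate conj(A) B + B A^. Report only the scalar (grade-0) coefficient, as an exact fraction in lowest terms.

first term: -\frac{6}{5} + \frac{9}{10} \gamma_{1} - \frac{3}{2} \gamma_{2} - \frac{63}{50} \gamma_{12}
second term: -\frac{6}{5} - \frac{3}{2} \gamma_{1} - \frac{3}{2} \gamma_{2} - \frac{87}{50} \gamma_{12}
Answer: -\frac{12}{5}


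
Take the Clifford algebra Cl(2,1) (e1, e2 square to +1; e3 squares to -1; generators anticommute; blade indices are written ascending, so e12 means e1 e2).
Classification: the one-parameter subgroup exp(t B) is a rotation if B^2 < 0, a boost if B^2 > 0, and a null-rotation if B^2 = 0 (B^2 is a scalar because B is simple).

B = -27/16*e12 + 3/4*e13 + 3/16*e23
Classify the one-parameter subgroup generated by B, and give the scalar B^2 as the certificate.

B^2 term by term: the squares give (-27/16)^2*(e12)^2 + (3/4)^2*(e13)^2 + (3/16)^2*(e23)^2 = 729/256*(-1) + 9/16*(+1) + 9/256*(+1) = -9/4 (each basis 2-blade squares to minus the product of its generators' squares); cross terms between blades sharing an index anticommute and cancel. So B^2 = -9/4.
Answer: rotation, certificate B^2 = -9/4. One invariant decides it: the square -9/4 survives every conjugation, and its sign is exactly the classification.


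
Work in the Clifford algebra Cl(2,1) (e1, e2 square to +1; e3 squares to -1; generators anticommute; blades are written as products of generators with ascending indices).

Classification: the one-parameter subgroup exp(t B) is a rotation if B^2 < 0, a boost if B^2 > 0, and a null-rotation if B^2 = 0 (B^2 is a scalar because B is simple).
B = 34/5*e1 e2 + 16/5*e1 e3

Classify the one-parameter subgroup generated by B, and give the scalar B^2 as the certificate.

B^2 term by term: the squares give (34/5)^2*(e1 e2)^2 + (16/5)^2*(e1 e3)^2 = 1156/25*(-1) + 256/25*(+1) = -36 (each basis 2-blade squares to minus the product of its generators' squares); cross terms between blades sharing an index anticommute and cancel. So B^2 = -36.
Answer: rotation, certificate B^2 = -36. Check the certificate: B^2 = -36, and that sign is decisive whatever form B takes.


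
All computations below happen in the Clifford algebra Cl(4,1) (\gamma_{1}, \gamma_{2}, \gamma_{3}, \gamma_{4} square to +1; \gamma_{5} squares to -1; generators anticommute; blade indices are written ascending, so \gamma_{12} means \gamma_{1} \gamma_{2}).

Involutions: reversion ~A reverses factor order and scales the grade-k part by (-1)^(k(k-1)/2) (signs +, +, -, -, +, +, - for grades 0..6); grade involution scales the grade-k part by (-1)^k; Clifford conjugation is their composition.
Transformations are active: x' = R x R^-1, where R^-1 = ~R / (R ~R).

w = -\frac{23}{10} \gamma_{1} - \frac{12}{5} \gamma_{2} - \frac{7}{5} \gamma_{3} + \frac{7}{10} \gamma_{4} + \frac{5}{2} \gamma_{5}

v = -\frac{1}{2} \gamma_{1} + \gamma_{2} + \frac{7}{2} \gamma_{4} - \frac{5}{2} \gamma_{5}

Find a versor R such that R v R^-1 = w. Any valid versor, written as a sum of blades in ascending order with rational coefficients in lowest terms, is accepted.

Take R = v + w = -\frac{14}{5} \gamma_{1} - \frac{7}{5} \gamma_{2} - \frac{7}{5} \gamma_{3} + \frac{21}{5} \gamma_{4}. Because q(v) = q(w) = \frac{29}{4}, conjugation by R sends v exactly to w.
Answer: -\frac{14}{5} \gamma_{1} - \frac{7}{5} \gamma_{2} - \frac{7}{5} \gamma_{3} + \frac{21}{5} \gamma_{4}


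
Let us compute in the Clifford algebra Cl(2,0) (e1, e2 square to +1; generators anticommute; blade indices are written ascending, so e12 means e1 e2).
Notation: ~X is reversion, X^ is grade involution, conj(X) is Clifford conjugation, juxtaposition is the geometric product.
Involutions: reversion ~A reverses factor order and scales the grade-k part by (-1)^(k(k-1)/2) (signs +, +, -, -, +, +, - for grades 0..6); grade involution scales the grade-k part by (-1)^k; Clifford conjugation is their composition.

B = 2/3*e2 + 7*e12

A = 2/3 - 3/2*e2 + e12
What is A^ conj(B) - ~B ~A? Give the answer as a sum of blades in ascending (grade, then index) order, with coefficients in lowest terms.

first term: 6 + 59/6*e1 - 4/9*e2 - 14/3*e12
second term: -8 + 67/6*e1 + 4/9*e2 - 14/3*e12
Answer: 14 - 4/3*e1 - 8/9*e2


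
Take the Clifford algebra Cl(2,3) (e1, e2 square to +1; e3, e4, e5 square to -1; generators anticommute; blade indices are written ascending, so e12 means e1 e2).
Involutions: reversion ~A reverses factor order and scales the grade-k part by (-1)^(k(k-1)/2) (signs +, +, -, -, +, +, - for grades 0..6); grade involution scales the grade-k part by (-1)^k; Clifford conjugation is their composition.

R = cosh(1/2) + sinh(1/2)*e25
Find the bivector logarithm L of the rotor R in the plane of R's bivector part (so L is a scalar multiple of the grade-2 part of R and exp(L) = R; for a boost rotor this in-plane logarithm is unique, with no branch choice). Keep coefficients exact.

The scalar part of R is cosh(1/2), which determines |rapidity| via cosh; the sign lives in the bivector part, and pairing them (bivector part over sinh of the rapidity = the plane) gives the unique in-plane L = rapidity * plane.
Concretely: cosh(rapidity) = cosh(1/2) gives rapidity = ±1/2, and since rapidity/sinh(rapidity) is even the sign is immaterial: L = (rapidity/sinh(rapidity)) * <R>_2 = (1/(2*sinh(1/2))) * <R>_2.
Answer: 1/2*e25


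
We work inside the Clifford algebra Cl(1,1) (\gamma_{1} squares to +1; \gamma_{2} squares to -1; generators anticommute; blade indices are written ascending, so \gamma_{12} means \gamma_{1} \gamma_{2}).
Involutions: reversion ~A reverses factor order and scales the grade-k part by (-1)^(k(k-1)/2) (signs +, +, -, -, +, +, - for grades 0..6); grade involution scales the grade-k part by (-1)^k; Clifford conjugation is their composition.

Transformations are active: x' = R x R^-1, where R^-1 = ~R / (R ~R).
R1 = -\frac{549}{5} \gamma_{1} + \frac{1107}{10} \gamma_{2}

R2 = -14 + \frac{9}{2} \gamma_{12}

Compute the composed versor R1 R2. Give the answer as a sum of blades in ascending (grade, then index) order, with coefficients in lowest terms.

Distribute over the terms of R1 (each basis-blade product reordered to ascending indices, repeated generators contracted through their squares):
(-\frac{549}{5} \gamma_{1}) R2 = \frac{7686}{5} \gamma_{1} - \frac{4941}{10} \gamma_{2}
(\frac{1107}{10} \gamma_{2}) R2 = \frac{9963}{20} \gamma_{1} - \frac{7749}{5} \gamma_{2}
Summing the partial products and collecting blades:
Answer: \frac{40707}{20} \gamma_{1} - \frac{20439}{10} \gamma_{2}


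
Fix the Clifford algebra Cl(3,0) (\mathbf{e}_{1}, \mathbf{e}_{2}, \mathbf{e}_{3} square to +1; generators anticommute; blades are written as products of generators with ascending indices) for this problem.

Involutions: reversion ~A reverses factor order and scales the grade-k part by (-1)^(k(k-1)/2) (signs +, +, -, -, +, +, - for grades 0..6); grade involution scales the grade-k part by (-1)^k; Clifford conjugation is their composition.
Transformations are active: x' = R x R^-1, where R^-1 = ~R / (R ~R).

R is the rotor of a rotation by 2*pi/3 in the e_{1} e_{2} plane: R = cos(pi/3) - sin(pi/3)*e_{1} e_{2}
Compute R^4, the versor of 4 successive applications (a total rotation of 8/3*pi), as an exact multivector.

Because a rotor carries half the rotation angle, composing 4 copies of this e_{1} e_{2}-plane rotor multiplies the phase: 4*(pi/3) = \frac{4 \pi}{3}, hence R^4 = cos(\frac{4 \pi}{3}) - sin(\frac{4 \pi}{3})*e_{1} e_{2}.
cos(\frac{4 \pi}{3}) = - \frac{1}{2} and sin(\frac{4 \pi}{3}) = - \frac{\sqrt{3}}{2}, so R^4 = -\frac{1}{2} + \frac{\sqrt{3}}{2} e_{1} e_{2}. The net rotation is 2/3*pi (after discarding 1 full turn, each of which contributes a factor -1 to the rotor); the rotor keeps the half-angle phase exactly.
Answer: -\frac{1}{2} + \frac{\sqrt{3}}{2} e_{1} e_{2}


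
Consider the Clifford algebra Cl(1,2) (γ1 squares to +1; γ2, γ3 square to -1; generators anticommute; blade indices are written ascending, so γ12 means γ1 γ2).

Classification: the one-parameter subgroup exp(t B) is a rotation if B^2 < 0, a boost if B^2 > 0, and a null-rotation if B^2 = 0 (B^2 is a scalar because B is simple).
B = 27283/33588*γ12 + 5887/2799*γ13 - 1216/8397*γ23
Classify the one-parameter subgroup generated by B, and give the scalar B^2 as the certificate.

B^2 term by term: the squares give (27283/33588)^2*(γ12)^2 + (5887/2799)^2*(γ13)^2 + (-1216/8397)^2*(γ23)^2 = 744362089/1128153744*(+1) + 34656769/7834401*(+1) + 1478656/70509609*(-1) = 81/16 (each basis 2-blade squares to minus the product of its generators' squares); cross terms between blades sharing an index anticommute and cancel. So B^2 = 81/16.
Answer: boost, certificate B^2 = 81/16. Note: conjugating B changes its blade decomposition but never the scalar B^2 = 81/16, whose sign settles the classification.


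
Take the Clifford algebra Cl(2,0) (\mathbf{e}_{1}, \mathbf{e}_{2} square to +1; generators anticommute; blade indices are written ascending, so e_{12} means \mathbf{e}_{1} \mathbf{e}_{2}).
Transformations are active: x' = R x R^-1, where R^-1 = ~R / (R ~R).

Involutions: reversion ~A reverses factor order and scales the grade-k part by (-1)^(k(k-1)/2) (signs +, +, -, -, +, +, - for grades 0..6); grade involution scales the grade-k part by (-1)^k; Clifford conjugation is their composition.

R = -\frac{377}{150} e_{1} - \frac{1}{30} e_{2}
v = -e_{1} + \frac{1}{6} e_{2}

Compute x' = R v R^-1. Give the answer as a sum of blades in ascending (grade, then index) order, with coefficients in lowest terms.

~R = -\frac{377}{150} e_{1} - \frac{1}{30} e_{2}, and R ~R = \frac{71077}{11250}, so R^-1 = ~R / (\frac{71077}{11250}).
R v = \frac{2257}{900} - \frac{407}{900} e_{12}
Answer: -\frac{11471}{11526} e_{1} - \frac{371}{1921} e_{2}


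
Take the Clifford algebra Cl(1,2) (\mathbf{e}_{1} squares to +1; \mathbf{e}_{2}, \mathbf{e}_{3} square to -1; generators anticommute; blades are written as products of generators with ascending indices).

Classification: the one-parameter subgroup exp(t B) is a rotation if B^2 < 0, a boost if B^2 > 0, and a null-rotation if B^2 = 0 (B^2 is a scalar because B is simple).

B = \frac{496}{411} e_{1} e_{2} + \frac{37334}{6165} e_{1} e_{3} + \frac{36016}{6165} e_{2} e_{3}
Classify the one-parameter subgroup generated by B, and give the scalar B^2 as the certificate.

B^2 term by term: the squares give (\frac{496}{411})^2*(e_{1} e_{2})^2 + (\frac{37334}{6165})^2*(e_{1} e_{3})^2 + (\frac{36016}{6165})^2*(e_{2} e_{3})^2 = \frac{246016}{168921}*(+1) + \frac{1393827556}{38007225}*(+1) + \frac{1297152256}{38007225}*(-1) = 4 (each basis 2-blade squares to minus the product of its generators' squares); cross terms between blades sharing an index anticommute and cancel. So B^2 = 4.
Answer: boost, certificate B^2 = 4. Check the certificate: B^2 = 4, and that sign is decisive whatever form B takes.


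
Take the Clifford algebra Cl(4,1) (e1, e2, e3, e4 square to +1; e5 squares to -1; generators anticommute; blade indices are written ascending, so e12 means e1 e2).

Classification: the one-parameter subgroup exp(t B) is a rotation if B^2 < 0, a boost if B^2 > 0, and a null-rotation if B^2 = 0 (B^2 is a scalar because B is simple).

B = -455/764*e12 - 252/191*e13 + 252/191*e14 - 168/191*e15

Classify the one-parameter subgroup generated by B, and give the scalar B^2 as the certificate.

B^2 term by term: the squares give (-455/764)^2*(e12)^2 + (-252/191)^2*(e13)^2 + (252/191)^2*(e14)^2 + (-168/191)^2*(e15)^2 = 207025/583696*(-1) + 63504/36481*(-1) + 63504/36481*(-1) + 28224/36481*(+1) = -49/16 (each basis 2-blade squares to minus the product of its generators' squares); cross terms between blades sharing an index anticommute and cancel. So B^2 = -49/16.
Answer: rotation, certificate B^2 = -49/16. Certificate logic: -49/16 is a conjugation-invariant scalar, so its sign fixes rotation versus boost versus null-rotation outright.


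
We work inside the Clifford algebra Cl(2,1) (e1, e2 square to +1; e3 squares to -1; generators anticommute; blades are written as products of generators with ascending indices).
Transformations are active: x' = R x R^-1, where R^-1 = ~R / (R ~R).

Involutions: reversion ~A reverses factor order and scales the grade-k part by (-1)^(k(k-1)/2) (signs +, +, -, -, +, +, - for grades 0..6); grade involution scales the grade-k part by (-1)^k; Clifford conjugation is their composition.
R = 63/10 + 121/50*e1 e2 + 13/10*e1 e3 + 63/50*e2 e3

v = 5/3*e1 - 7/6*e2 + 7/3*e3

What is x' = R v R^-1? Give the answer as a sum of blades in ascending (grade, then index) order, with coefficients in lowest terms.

~R = 63/10 - 121/50*e1 e2 - 13/10*e1 e3 - 63/50*e2 e3, and R ~R = 26418/625, so R^-1 = ~R / (26418/625).
R v = 1393/300*e1 - 4297/300*e2 + 4201/300*e3 + 2779/300*e1 e2 e3
Answer: -6301/7548*e1 - 28681/11322*e2 + 3865/1332*e3


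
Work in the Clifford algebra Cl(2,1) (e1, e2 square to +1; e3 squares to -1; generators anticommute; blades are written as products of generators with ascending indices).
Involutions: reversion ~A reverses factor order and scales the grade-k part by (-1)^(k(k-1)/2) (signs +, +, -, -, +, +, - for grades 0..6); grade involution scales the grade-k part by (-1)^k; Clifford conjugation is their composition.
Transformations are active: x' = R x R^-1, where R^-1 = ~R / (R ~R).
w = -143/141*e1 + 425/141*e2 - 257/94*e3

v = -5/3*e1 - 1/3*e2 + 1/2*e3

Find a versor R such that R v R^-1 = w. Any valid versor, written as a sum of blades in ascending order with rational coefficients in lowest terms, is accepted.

R = v + w = -126/47*e1 + 126/47*e2 - 105/47*e3 works: the equal norms (95/36) guarantee its sandwich swaps v into w.
Answer: -126/47*e1 + 126/47*e2 - 105/47*e3


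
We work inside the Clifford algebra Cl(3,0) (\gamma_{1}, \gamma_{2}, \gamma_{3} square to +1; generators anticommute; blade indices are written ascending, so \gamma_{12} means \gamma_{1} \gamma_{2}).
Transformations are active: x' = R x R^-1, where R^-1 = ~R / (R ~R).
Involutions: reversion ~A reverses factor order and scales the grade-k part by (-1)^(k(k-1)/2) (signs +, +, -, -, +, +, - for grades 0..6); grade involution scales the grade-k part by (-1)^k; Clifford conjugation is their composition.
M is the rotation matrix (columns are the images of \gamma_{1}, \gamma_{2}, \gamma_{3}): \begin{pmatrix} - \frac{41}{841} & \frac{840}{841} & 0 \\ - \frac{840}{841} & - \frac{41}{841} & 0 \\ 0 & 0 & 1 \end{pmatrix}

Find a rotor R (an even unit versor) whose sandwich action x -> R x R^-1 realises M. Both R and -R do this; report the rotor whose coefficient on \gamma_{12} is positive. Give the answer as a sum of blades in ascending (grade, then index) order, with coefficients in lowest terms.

Method: write R = a + b12*\gamma_{12} + b13*\gamma_{13} + b23*\gamma_{23} with a^2 + b12^2 + b13^2 + b23^2 = 1 (so R^-1 = ~R). Expanding the columns R e_j ~R gives tr M = 4a^2 - 1 and, from the antisymmetric part, M21 - M12 = -4a*b12, M13 - M31 = 4a*b13, M32 - M23 = -4a*b23.
Here tr M = \frac{759}{841}, so a^2 = (1 + tr M)/4 = \frac{400}{841} and a = ±\frac{20}{29}. Taking a = \frac{20}{29}: M21 - M12 = -\frac{1680}{841}, M13 - M31 = 0, M32 - M23 = 0, giving b12 = \frac{21}{29}, b13 = 0, b23 = 0, i.e. R = \frac{20}{29} + \frac{21}{29} \gamma_{12}.
Its \gamma_{12} coefficient is already positive.
Answer: \frac{20}{29} + \frac{21}{29} \gamma_{12}. Recall the cover is two-to-one: with M of trace \frac{759}{841}, both preimages act alike, and the stated \gamma_{12} sign chooses the sheet.


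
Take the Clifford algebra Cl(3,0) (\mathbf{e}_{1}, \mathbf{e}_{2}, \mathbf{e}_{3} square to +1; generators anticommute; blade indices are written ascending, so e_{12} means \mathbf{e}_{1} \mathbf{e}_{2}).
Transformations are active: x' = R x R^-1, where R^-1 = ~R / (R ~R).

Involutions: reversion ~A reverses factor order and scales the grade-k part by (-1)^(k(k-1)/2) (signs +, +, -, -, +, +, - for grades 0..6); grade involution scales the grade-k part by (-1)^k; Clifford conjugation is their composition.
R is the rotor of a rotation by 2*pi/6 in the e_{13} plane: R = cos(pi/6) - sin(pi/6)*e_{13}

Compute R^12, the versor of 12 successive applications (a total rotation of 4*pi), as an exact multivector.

Rotor phase runs at HALF the rotation angle; powers of one rotor simply add phase, so after 12 steps in e_{13} the phase is 12*pi/6 = 2 \pi and R^12 = cos(2 \pi) - sin(2 \pi)*e_{13}.
cos(2 \pi) = 1 and sin(2 \pi) = 0, so R^12 = 1. The total rotation 4*pi is 2 full turns, so every vector returns to itself, yet the rotor is +1, back on the identity sheet (an even number of 2*pi turns).
Answer: 1


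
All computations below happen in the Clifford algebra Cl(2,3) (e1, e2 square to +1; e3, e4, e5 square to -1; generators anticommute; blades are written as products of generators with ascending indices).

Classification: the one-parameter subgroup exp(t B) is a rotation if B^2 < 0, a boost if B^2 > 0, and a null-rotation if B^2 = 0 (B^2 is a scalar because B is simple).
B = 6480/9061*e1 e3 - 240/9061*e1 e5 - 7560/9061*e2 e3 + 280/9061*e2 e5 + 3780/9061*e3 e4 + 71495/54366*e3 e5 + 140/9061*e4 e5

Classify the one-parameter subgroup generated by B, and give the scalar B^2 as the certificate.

B^2 term by term: the squares give (6480/9061)^2*(e1 e3)^2 + (-240/9061)^2*(e1 e5)^2 + (-7560/9061)^2*(e2 e3)^2 + (280/9061)^2*(e2 e5)^2 + (3780/9061)^2*(e3 e4)^2 + (71495/54366)^2*(e3 e5)^2 + (140/9061)^2*(e4 e5)^2 = 41990400/82101721*(+1) + 57600/82101721*(+1) + 57153600/82101721*(+1) + 78400/82101721*(+1) + 14288400/82101721*(-1) + 5111535025/2955661956*(-1) + 19600/82101721*(-1) = -25/36 (each basis 2-blade squares to minus the product of its generators' squares); cross terms between blades sharing an index anticommute and cancel; the commuting (index-disjoint) pairs give grade-4 terms 2*c*c'*(blade product), which cancel blade by blade — e1 e2 e3 e5: -3628800/82101721 + 3628800/82101721 = 0; e1 e3 e4 e5: 1814400/82101721 - 1814400/82101721 = 0; e2 e3 e4 e5: -2116800/82101721 + 2116800/82101721 = 0 — confirming B is simple. So B^2 = -25/36.
Answer: rotation, certificate B^2 = -25/36. No conjugation can change B^2 = -25/36; the sign gives the class.


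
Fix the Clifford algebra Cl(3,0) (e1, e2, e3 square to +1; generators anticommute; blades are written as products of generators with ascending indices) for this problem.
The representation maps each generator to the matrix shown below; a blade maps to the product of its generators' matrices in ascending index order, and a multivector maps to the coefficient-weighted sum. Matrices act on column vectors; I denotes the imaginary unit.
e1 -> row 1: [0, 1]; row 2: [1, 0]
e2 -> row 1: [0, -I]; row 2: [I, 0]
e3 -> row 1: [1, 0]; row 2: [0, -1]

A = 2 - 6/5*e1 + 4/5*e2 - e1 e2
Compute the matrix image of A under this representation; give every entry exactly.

Bivector images (products of the table entries): rho(e1 e2) = rho(e1)rho(e2) = row 1: [I, 0]; row 2: [0, -I].
M = (2)*1 + (-6/5)*rho(e1) + (4/5)*rho(e2) + (-1)*rho(e1 e2), summed entrywise (1 is the identity matrix):
Answer: row 1: [2 - I, -6/5 - 4*I/5]; row 2: [-6/5 + 4*I/5, 2 + I]


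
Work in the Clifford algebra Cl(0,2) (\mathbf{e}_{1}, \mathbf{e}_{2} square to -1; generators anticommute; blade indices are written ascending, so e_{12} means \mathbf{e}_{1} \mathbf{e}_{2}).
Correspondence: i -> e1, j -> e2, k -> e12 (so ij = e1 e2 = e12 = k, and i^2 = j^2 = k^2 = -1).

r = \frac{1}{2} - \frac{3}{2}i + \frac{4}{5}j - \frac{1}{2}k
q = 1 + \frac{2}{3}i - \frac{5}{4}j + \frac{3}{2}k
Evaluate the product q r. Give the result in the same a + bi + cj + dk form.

In blades: q = 1 + \frac{2}{3} e_{1} - \frac{5}{4} e_{2} + \frac{3}{2} e_{12}, r = \frac{1}{2} - \frac{3}{2} e_{1} + \frac{4}{5} e_{2} - \frac{1}{2} e_{12}.
Distribute q over r term by term (generator squares from the signature, products reordered to ascending indices): (1)*r = \frac{1}{2} - \frac{3}{2} e_{1} + \frac{4}{5} e_{2} - \frac{1}{2} e_{12}; (\frac{2}{3} e_{1})*r = 1 + \frac{1}{3} e_{1} + \frac{1}{3} e_{2} + \frac{8}{15} e_{12}; (-\frac{5}{4} e_{2})*r = 1 + \frac{5}{8} e_{1} - \frac{5}{8} e_{2} - \frac{15}{8} e_{12}; (\frac{3}{2} e_{12})*r = \frac{3}{4} - \frac{6}{5} e_{1} - \frac{9}{4} e_{2} + \frac{3}{4} e_{12}.
Sum: \frac{13}{4} - \frac{209}{120} e_{1} - \frac{209}{120} e_{2} - \frac{131}{120} e_{12}; translating back through the correspondence:
Answer: \frac{13}{4} - \frac{209}{120}i - \frac{209}{120}j - \frac{131}{120}k


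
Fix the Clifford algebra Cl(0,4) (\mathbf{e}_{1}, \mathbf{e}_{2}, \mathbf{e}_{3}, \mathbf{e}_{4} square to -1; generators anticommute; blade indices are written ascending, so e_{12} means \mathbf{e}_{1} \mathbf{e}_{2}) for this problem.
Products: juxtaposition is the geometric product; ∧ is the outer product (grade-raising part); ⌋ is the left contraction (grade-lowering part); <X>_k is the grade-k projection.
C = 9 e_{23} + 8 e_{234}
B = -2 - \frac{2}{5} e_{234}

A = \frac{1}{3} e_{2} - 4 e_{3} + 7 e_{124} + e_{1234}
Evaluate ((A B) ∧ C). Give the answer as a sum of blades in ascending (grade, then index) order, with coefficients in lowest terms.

step 1: -\frac{2}{5} e_{1} - \frac{2}{3} e_{2} + 8 e_{3} - \frac{14}{5} e_{13} + \frac{8}{5} e_{24} + \frac{2}{15} e_{34} - 14 e_{124} - 2 e_{1234}
step 2: -\frac{18}{5} e_{123} - \frac{16}{5} e_{1234}
Answer: -\frac{18}{5} e_{123} - \frac{16}{5} e_{1234}


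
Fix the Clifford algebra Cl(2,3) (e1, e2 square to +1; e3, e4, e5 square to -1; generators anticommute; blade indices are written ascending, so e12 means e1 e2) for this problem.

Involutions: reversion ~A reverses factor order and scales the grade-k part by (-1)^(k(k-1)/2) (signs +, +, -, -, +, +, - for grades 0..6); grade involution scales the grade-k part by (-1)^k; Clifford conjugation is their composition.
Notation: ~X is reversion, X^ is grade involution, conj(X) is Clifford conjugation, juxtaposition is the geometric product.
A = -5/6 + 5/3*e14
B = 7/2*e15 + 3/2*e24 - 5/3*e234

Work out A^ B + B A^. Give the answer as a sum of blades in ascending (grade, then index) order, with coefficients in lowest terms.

first term: 5/2*e12 - 35/12*e15 - 5/4*e24 - 35/6*e45 + 25/9*e123 + 25/18*e234
second term: -5/2*e12 - 35/12*e15 - 5/4*e24 + 35/6*e45 - 25/9*e123 + 25/18*e234
Answer: -35/6*e15 - 5/2*e24 + 25/9*e234


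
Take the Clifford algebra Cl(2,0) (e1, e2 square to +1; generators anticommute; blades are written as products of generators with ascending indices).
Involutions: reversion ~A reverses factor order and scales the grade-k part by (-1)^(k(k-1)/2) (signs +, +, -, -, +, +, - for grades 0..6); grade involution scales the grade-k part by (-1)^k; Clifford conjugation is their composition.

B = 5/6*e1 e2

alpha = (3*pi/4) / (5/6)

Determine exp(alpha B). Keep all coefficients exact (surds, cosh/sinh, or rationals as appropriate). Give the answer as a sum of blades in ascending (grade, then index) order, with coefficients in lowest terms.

B^2 = (5/6)^2*(e1 e2)^2 = 25/36*(-1) = -25/36 (a basis 2-blade squares to minus the product of its generators' squares).
B^2 = -25/36 — the series telescopes trigonometrically here: l = 5/6, alpha*l = 3*pi/4, so exp(alpha B) = cos(3*pi/4) + (sin(3*pi/4)/(5/6))*B = -sqrt(2)/2 + (3*sqrt(2)/5)*B.
Answer: -sqrt(2)/2 + sqrt(2)/2*e1 e2


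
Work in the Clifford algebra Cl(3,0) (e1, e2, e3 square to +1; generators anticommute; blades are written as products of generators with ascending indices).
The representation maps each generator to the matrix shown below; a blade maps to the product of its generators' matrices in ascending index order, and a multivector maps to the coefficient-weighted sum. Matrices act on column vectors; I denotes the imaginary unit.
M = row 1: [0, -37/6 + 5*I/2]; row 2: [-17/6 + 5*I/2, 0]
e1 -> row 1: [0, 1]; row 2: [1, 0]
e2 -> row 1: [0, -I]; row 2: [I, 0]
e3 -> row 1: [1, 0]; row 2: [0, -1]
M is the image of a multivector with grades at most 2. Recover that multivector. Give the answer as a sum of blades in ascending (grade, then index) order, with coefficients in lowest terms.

Method: 1, rho(e1), rho(e2), rho(e3) form a trace-orthogonal basis of the 2x2 complex matrices (tr(X Y) = 2 if X = Y, else 0), so M = m0*1 + m1*rho(e1) + m2*rho(e2) + m3*rho(e3) with m0 = tr(M)/2 = 0, m1 = tr(M rho(e1))/2 = -9/2 + 5*I/2, m2 = tr(M rho(e2))/2 = -5*I/3, m3 = tr(M rho(e3))/2 = 0.
Multiplying table entries, the bivector images are rho(e1 e2) = I*rho(e3), rho(e1 e3) = -I*rho(e2), rho(e2 e3) = I*rho(e1); with real blade coefficients the real parts of m0..m3 are the coefficients of 1, e1, e2, e3 and the imaginary parts give the bivectors (e2 e3: Im m1, e1 e3: -Im m2, e1 e2: Im m3).
Answer: -9/2*e1 + 5/3*e1 e3 + 5/2*e2 e3


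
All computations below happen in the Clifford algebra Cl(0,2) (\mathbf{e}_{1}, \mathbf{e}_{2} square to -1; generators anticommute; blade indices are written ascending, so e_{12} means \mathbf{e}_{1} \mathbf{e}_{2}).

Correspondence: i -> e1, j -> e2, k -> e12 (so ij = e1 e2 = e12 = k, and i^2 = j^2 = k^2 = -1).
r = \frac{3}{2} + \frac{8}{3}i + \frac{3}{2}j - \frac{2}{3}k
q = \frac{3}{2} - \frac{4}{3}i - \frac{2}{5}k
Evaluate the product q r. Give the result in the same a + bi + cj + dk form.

In blades: q = \frac{3}{2} - \frac{4}{3} e_{1} - \frac{2}{5} e_{12}, r = \frac{3}{2} + \frac{8}{3} e_{1} + \frac{3}{2} e_{2} - \frac{2}{3} e_{12}.
Distribute q over r term by term (generator squares from the signature, products reordered to ascending indices): (\frac{3}{2})*r = \frac{9}{4} + 4 e_{1} + \frac{9}{4} e_{2} - e_{12}; (-\frac{4}{3} e_{1})*r = \frac{32}{9} - 2 e_{1} - \frac{8}{9} e_{2} - 2 e_{12}; (-\frac{2}{5} e_{12})*r = -\frac{4}{15} + \frac{3}{5} e_{1} - \frac{16}{15} e_{2} - \frac{3}{5} e_{12}.
Sum: \frac{997}{180} + \frac{13}{5} e_{1} + \frac{53}{180} e_{2} - \frac{18}{5} e_{12}; translating back through the correspondence:
Answer: \frac{997}{180} + \frac{13}{5}i + \frac{53}{180}j - \frac{18}{5}k


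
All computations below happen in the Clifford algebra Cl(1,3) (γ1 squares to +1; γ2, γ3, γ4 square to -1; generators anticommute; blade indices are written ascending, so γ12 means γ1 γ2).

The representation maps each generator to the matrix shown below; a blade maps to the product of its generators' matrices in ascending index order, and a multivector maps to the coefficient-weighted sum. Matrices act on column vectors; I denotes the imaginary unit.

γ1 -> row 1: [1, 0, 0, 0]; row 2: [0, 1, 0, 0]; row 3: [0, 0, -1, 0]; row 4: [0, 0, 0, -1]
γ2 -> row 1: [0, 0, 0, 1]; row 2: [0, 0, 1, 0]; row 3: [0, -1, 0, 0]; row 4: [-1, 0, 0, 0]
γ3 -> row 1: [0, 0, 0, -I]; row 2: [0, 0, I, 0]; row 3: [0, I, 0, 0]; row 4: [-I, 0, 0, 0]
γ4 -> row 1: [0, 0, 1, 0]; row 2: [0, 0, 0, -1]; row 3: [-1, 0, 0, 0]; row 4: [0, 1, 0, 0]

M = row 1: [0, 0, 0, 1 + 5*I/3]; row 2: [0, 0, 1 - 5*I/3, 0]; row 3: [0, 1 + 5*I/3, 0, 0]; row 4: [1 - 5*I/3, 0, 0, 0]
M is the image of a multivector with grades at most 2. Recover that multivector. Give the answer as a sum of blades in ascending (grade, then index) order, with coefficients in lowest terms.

Method: the blade images are trace-orthogonal — tr(rho(e_A) rho(e_B)^-1) = 4 if A = B and 0 otherwise — and rho(e_A)^-1 = (e_A)^2 * rho(e_A) with (e_A)^2 = +1 or -1, so the coefficient of e_A in the preimage is (e_A)^2 * tr(M rho(e_A))/4.
Nonzero projections over blades of grade <= 2: γ12: (γ12)^2 = +1, tr(M rho(γ12)) = 4, coefficient 1; γ13: (γ13)^2 = +1, tr(M rho(γ13)) = -20/3, coefficient -5/3. Every other blade of grade <= 2 projects to 0.
Answer: γ12 - 5/3*γ13


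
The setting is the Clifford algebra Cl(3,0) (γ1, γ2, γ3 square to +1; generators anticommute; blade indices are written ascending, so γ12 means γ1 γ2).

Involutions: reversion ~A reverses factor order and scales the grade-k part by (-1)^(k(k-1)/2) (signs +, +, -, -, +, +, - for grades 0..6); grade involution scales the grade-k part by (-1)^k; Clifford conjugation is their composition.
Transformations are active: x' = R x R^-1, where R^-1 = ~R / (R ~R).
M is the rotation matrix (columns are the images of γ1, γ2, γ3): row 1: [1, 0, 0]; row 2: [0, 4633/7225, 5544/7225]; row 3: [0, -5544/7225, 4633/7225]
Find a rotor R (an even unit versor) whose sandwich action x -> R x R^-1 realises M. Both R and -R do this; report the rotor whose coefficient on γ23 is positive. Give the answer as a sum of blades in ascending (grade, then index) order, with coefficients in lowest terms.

Method: write R = a + b12*γ12 + b13*γ13 + b23*γ23 with a^2 + b12^2 + b13^2 + b23^2 = 1 (so R^-1 = ~R). Expanding the columns R e_j ~R gives tr M = 4a^2 - 1 and, from the antisymmetric part, M21 - M12 = -4a*b12, M13 - M31 = 4a*b13, M32 - M23 = -4a*b23.
Here tr M = 16491/7225, so a^2 = (1 + tr M)/4 = 5929/7225 and a = ±77/85. Taking a = 77/85: M21 - M12 = 0, M13 - M31 = 0, M32 - M23 = -11088/7225, giving b12 = 0, b13 = 0, b23 = 36/85, i.e. R = 77/85 + 36/85*γ23.
Its γ23 coefficient is already positive.
Answer: 77/85 + 36/85*γ23. Recall the cover is two-to-one: with M of trace 16491/7225, both preimages act alike, and the stated γ23 sign chooses the sheet.


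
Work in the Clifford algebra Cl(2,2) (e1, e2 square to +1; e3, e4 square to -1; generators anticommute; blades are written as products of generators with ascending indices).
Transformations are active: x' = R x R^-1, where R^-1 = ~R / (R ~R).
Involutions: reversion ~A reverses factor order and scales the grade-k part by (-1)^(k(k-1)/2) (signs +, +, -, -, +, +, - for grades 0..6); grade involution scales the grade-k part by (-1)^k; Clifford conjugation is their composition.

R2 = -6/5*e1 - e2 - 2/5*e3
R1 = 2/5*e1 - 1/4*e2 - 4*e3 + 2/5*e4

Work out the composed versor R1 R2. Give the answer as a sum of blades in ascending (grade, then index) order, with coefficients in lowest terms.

Distribute over the terms of R2 (each basis-blade product reordered to ascending indices, repeated generators contracted through their squares):
R1 (-6/5*e1) = -12/25 - 3/10*e1 e2 - 24/5*e1 e3 + 12/25*e1 e4
R1 (-e2) = 1/4 - 2/5*e1 e2 - 4*e2 e3 + 2/5*e2 e4
R1 (-2/5*e3) = -8/5 - 4/25*e1 e3 + 1/10*e2 e3 + 4/25*e3 e4
Summing the partial products and collecting blades:
Answer: -183/100 - 7/10*e1 e2 - 124/25*e1 e3 + 12/25*e1 e4 - 39/10*e2 e3 + 2/5*e2 e4 + 4/25*e3 e4


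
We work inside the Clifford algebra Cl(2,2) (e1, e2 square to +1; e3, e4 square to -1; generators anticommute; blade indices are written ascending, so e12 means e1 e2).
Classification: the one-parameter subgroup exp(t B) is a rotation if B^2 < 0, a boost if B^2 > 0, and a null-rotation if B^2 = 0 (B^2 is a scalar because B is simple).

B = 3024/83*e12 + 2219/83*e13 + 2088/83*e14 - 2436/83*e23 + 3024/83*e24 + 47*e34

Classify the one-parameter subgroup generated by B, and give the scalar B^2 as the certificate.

B^2 term by term: the squares give (3024/83)^2*(e12)^2 + (2219/83)^2*(e13)^2 + (2088/83)^2*(e14)^2 + (-2436/83)^2*(e23)^2 + (3024/83)^2*(e24)^2 + (47)^2*(e34)^2 = 9144576/6889*(-1) + 4923961/6889*(+1) + 4359744/6889*(+1) + 5934096/6889*(+1) + 9144576/6889*(+1) + 2209*(-1) = 0 (each basis 2-blade squares to minus the product of its generators' squares); cross terms between blades sharing an index anticommute and cancel; the commuting (index-disjoint) pairs give grade-4 terms 2*c*c'*(blade product), which cancel blade by blade — e1234: 284256/83 - 13420512/6889 - 10172736/6889 = 0 — confirming B is simple. So B^2 = 0.
Answer: null-rotation, certificate B^2 = 0. Note: conjugating B changes its blade decomposition but never the scalar B^2 = 0, whose sign settles the classification.


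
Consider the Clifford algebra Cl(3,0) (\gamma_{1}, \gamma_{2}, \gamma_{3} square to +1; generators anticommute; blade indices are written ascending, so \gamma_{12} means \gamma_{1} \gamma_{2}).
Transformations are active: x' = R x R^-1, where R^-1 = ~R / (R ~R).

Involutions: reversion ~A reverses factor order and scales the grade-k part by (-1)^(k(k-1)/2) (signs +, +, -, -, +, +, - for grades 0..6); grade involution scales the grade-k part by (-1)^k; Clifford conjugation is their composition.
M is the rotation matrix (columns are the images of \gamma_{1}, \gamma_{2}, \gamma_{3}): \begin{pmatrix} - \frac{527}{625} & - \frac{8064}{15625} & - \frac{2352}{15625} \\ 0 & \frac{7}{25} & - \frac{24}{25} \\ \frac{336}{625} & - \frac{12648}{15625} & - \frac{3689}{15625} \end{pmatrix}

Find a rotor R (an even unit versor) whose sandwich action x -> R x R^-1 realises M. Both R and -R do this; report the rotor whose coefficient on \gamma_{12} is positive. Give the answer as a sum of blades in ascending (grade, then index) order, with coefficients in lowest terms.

Method: write R = a + b12*\gamma_{12} + b13*\gamma_{13} + b23*\gamma_{23} with a^2 + b12^2 + b13^2 + b23^2 = 1 (so R^-1 = ~R). Expanding the columns R e_j ~R gives tr M = 4a^2 - 1 and, from the antisymmetric part, M21 - M12 = -4a*b12, M13 - M31 = 4a*b13, M32 - M23 = -4a*b23.
Here tr M = -\frac{12489}{15625}, so a^2 = (1 + tr M)/4 = \frac{784}{15625} and a = ±\frac{28}{125}. Taking a = \frac{28}{125}: M21 - M12 = \frac{8064}{15625}, M13 - M31 = -\frac{10752}{15625}, M32 - M23 = \frac{2352}{15625}, giving b12 = -\frac{72}{125}, b13 = -\frac{96}{125}, b23 = -\frac{21}{125}, i.e. R = \frac{28}{125} - \frac{72}{125} \gamma_{12} - \frac{96}{125} \gamma_{13} - \frac{21}{125} \gamma_{23}.
Its \gamma_{12} coefficient is negative, so report the other preimage -R.
Answer: -\frac{28}{125} + \frac{72}{125} \gamma_{12} + \frac{96}{125} \gamma_{13} + \frac{21}{125} \gamma_{23}. Key observation: the double cover Spin(3) -> SO(3) sends R and -R to the same matrix (trace -\frac{12489}{15625} here), so the stated sign of the \gamma_{12} coefficient is what selects one sheet.
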